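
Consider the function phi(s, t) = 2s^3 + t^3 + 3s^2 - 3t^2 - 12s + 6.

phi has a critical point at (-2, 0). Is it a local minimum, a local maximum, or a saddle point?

The mixed partial ∂²phi/∂s∂t is 0, so the Hessian at any point is diag(phi_ss, phi_tt) = diag(6(2s + 1), 6(t - 1)).
At (-2, 0): H = diag(-18, -6).
Both eigenvalues are negative, so H is negative definite: a local maximum.

local maximum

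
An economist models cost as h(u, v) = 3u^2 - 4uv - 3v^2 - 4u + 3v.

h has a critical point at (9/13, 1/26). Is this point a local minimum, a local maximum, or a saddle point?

saddle point

The Hessian of h is constant: H = [[6, -4], [-4, -6]].
det(H) = 6·(-6) − (-4)² = -52.
Since det(H) < 0, H is indefinite and the critical point is a saddle point.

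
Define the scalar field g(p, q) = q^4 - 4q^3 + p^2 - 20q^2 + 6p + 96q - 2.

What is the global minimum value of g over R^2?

-290

g(p,q) separates as A(p) + B(q) − 2, so its minimum is min A + min B − 2.
A'(p) = 2p + 6 vanishes at p ∈ {-3}; B'(q) = 4(q - 4)(q - 2)(q + 3) vanishes at q ∈ {-3, 2, 4}.
Local minima of A (where A''>0): A(-3)=-9. Local minima of B: B(-3)=-279, B(4)=64.
So the global minimum of g is A(-3) + B(-3) − 2 = -9 − 279 − 2 = -290, attained at (-3, -3).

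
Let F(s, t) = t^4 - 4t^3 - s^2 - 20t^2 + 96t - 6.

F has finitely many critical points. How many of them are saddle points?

F separates as a function of s plus a function of t, so ∇F=0 decouples.
∂F/∂s = -2s = 0 at s ∈ {0}; ∂F/∂t = 4(t - 4)(t - 2)(t + 3) = 0 at t ∈ {-3, 2, 4}.
The Hessian is diagonal: diag(F_ss, F_tt). Second derivatives: F_ss(0)=-2; F_tt(-3)=140, F_tt(2)=-40, F_tt(4)=56.
Saddle points occur where the two diagonal entries have opposite signs: (0, -3), (0, 4). Count: 2.

2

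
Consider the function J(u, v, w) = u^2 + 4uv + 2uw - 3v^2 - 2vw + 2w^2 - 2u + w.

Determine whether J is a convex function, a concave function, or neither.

neither

J is quadratic, so its Hessian is the constant matrix H = [[2, 4, 2], [4, -6, -2], [2, -2, 4]].
Leading principal minors: 2, -28, -128.
Neither pattern holds ⇒ H is indefinite ⇒ neither convex nor concave.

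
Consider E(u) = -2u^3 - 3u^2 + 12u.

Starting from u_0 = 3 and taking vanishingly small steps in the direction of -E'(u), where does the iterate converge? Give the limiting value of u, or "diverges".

diverges

E'(u) = -6(u - 1)(u + 2), so E'(3) = -60.
Gradient descent moves in the -E' direction, i.e. u is increasing.
There is no critical point above u=3, and E' keeps the same sign, so the iterate runs off to +∞.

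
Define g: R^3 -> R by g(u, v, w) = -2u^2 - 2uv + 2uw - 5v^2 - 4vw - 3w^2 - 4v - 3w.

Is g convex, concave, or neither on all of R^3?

concave

g is quadratic, so its Hessian is the constant matrix H = [[-4, -2, 2], [-2, -10, -4], [2, -4, -6]].
Leading principal minors: -4, 36, -80.
Signs alternate −, +, − ⇒ H ≺ 0 ⇒ concave.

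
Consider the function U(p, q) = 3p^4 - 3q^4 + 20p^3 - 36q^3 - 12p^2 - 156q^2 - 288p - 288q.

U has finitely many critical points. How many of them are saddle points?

U separates as a function of p plus a function of q, so ∇U=0 decouples.
∂U/∂p = 12(p - 2)(p + 3)(p + 4) = 0 at p ∈ {-4, -3, 2}; ∂U/∂q = -12(q + 2)(q + 3)(q + 4) = 0 at q ∈ {-4, -3, -2}.
The Hessian is diagonal: diag(U_pp, U_qq). Second derivatives: U_pp(-4)=72, U_pp(-3)=-60, U_pp(2)=360; U_qq(-4)=-24, U_qq(-3)=12, U_qq(-2)=-24.
Saddle points occur where the two diagonal entries have opposite signs: (-4, -4), (-4, -2), (-3, -3), (2, -4), (2, -2). Count: 5.

5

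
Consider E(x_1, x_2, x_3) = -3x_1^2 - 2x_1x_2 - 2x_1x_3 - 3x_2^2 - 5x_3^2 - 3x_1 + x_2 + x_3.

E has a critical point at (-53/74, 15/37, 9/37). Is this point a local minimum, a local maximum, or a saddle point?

local maximum

The Hessian is constant: H = [[-6, -2, -2], [-2, -6, 0], [-2, 0, -10]].
Leading principal minors: Δ₁ = -6, Δ₂ = 32, Δ₃ = -296.
The minors alternate sign starting negative (−, +, −), so H is negative definite: a local maximum.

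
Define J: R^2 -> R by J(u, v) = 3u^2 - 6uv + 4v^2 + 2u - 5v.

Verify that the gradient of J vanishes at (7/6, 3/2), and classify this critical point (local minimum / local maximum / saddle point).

local minimum

∇J = (6u - 6v + 2, -6u + 8v - 5); substituting (7/6, 3/2) gives ∇J = (0, 0), so (7/6, 3/2) is indeed a critical point.
The Hessian of J is constant: H = [[6, -6], [-6, 8]].
det(H) = 6·8 − (-6)² = 12.
det(H) > 0 and tr(H) = 14 > 0, so H is positive definite and the point is a local minimum.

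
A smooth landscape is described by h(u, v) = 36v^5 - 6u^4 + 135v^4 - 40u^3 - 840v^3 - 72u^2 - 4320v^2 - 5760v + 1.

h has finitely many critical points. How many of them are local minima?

h separates as a function of u plus a function of v, so ∇h=0 decouples.
∂h/∂u = -24u(u + 2)(u + 3) = 0 at u ∈ {-3, -2, 0}; ∂h/∂v = 180(v - 4)(v + 1)(v + 2)(v + 4) = 0 at v ∈ {-4, -2, -1, 4}.
The Hessian is diagonal: diag(h_uu, h_vv). Second derivatives: h_uu(-3)=-72, h_uu(-2)=48, h_uu(0)=-144; h_vv(-4)=-8640, h_vv(-2)=2160, h_vv(-1)=-2700, h_vv(4)=43200.
Local minima occur where both diagonal entries positive: (-2, -2), (-2, 4). Count: 2.

2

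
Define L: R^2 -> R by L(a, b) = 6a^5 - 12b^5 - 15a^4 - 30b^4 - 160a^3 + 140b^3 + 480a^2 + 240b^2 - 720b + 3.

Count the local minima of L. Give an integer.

4

L separates as a function of a plus a function of b, so ∇L=0 decouples.
∂L/∂a = 30a(a - 4)(a - 2)(a + 4) = 0 at a ∈ {-4, 0, 2, 4}; ∂L/∂b = -60(b - 2)(b - 1)(b + 2)(b + 3) = 0 at b ∈ {-3, -2, 1, 2}.
The Hessian is diagonal: diag(L_aa, L_bb). Second derivatives: L_aa(-4)=-5760, L_aa(0)=960, L_aa(2)=-720, L_aa(4)=1920; L_bb(-3)=1200, L_bb(-2)=-720, L_bb(1)=720, L_bb(2)=-1200.
Local minima occur where both diagonal entries positive: (0, -3), (0, 1), (4, -3), (4, 1). Count: 4.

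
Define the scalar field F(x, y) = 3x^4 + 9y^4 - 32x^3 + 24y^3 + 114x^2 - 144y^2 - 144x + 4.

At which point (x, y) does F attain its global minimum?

(1, -4)

F(x,y) separates as P(x) + Q(y) + 4, so its minimum is min P + min Q + 4.
P'(x) = 12(x - 4)(x - 3)(x - 1) vanishes at x ∈ {1, 3, 4}; Q'(y) = 36y(y - 2)(y + 4) vanishes at y ∈ {-4, 0, 2}.
Local minima of P (where P''>0): P(1)=-59, P(4)=-32. Local minima of Q: Q(-4)=-1536, Q(2)=-240.
So the global minimum of F is P(1) + Q(-4) + 4 = -59 − 1536 + 4 = -1591, attained at (1, -4).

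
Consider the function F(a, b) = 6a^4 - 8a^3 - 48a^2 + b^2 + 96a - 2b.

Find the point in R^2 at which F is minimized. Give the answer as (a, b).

(-2, 1)

F(a,b) separates as P(a) + Q(b), so its minimum is min P + min Q.
P'(a) = 24(a - 2)(a - 1)(a + 2) vanishes at a ∈ {-2, 1, 2}; Q'(b) = 2b - 2 vanishes at b ∈ {1}.
Local minima of P (where P''>0): P(-2)=-224, P(2)=32. Local minima of Q: Q(1)=-1.
So the global minimum of F is P(-2) + Q(1) = -224 − 1 = -225, attained at (-2, 1).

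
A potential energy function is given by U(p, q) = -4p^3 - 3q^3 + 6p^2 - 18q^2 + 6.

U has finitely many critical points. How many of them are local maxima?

1

U separates as a function of p plus a function of q, so ∇U=0 decouples.
∂U/∂p = -12p(p - 1) = 0 at p ∈ {0, 1}; ∂U/∂q = -9q(q + 4) = 0 at q ∈ {-4, 0}.
The Hessian is diagonal: diag(U_pp, U_qq). Second derivatives: U_pp(0)=12, U_pp(1)=-12; U_qq(-4)=36, U_qq(0)=-36.
Local maxima occur where both diagonal entries negative: (1, 0). Count: 1.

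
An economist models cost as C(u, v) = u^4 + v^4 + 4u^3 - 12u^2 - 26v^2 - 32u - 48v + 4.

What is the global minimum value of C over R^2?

C(u,v) separates as P(u) + Q(v) + 4, so its minimum is min P + min Q + 4.
P'(u) = 4(u - 2)(u + 1)(u + 4) vanishes at u ∈ {-4, -1, 2}; Q'(v) = 4(v - 4)(v + 1)(v + 3) vanishes at v ∈ {-3, -1, 4}.
Local minima of P (where P''>0): P(-4)=-64, P(2)=-64. Local minima of Q: Q(-3)=-9, Q(4)=-352.
So the global minimum of C is P(-4) + Q(4) + 4 = -64 − 352 + 4 = -412, attained at (-4, 4).

-412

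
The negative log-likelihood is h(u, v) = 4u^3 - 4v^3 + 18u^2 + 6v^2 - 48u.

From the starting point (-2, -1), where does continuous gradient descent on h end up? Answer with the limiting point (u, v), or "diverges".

h is separable, so gradient descent decouples: u follows -∂h/∂u, v follows -∂h/∂v.
∂h/∂u = 12(u - 1)(u + 4); at u=-2 this is -72, so u increases.
∂h/∂v = -12v(v - 1); at v=-1 this is -24, so v increases.
u converges to its nearest critical value 1 (a local min of the u-part); v converges to 0. The iterate converges to (1, 0).

(1, 0)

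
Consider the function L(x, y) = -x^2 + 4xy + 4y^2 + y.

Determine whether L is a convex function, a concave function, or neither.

L is quadratic, so its Hessian is the constant matrix H = [[-2, 4], [4, 8]].
det(H) = -32, tr(H) = 6.
det(H) < 0, so H is indefinite: neither convex nor concave.

neither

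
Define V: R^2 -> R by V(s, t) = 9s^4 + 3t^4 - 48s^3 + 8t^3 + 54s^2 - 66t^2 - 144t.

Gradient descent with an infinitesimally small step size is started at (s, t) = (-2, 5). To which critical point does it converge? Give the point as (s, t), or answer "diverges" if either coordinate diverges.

(0, 3)

V is separable, so gradient descent decouples: s follows -∂V/∂s, t follows -∂V/∂t.
∂V/∂s = 36s(s - 3)(s - 1); at s=-2 this is -1080, so s increases.
∂V/∂t = 12(t - 3)(t + 1)(t + 4); at t=5 this is 1296, so t decreases.
s converges to its nearest critical value 0 (a local min of the s-part); t converges to 3. The iterate converges to (0, 3).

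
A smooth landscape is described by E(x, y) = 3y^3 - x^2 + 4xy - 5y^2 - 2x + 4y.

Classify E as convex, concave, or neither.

The term 3y^3 is cubic, so the Hessian is not constant.
∂²E/∂y² = 18y - 10, which takes both signs as y varies (negative for sufficiently negative y). A diagonal entry of the Hessian changing sign means the Hessian is neither positive- nor negative-semidefinite on all of R^2.

neither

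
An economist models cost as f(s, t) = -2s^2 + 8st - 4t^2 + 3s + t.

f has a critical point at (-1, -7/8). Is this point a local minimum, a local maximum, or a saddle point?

The Hessian of f is constant: H = [[-4, 8], [8, -8]].
det(H) = (-4)·(-8) − 8² = -32.
Since det(H) < 0, H is indefinite and the critical point is a saddle point.

saddle point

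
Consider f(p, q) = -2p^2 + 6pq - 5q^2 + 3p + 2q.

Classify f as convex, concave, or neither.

f is quadratic, so its Hessian is the constant matrix H = [[-4, 6], [6, -10]].
det(H) = 4, tr(H) = -14.
det(H) > 0 and tr(H) < 0, so H is negative definite everywhere: concave.

concave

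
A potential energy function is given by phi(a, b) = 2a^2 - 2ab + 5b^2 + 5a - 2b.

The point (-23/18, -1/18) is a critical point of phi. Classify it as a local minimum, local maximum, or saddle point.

local minimum

The Hessian of phi is constant: H = [[4, -2], [-2, 10]].
det(H) = 4·10 − (-2)² = 36.
det(H) > 0 and tr(H) = 14 > 0, so H is positive definite and the point is a local minimum.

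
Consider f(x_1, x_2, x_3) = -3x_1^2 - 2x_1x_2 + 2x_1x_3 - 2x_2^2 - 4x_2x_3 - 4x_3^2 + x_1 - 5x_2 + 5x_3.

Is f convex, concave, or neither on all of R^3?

concave

f is quadratic, so its Hessian is the constant matrix H = [[-6, -2, 2], [-2, -4, -4], [2, -4, -8]].
Leading principal minors: -6, 20, -16.
Signs alternate −, +, − ⇒ H ≺ 0 ⇒ concave.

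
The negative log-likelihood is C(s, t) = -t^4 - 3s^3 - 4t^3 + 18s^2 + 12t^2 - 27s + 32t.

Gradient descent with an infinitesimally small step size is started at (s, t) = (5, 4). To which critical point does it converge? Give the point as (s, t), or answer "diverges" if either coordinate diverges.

C is separable, so gradient descent decouples: s follows -∂C/∂s, t follows -∂C/∂t.
∂C/∂s = -9(s - 3)(s - 1); at s=5 this is -72, so s increases.
∂C/∂t = -4(t - 2)(t + 1)(t + 4); at t=4 this is -320, so t increases.
The s-coordinate has no critical point in that direction and runs off to infinity.

diverges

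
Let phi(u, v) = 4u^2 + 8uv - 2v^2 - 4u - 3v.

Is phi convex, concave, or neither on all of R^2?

phi is quadratic, so its Hessian is the constant matrix H = [[8, 8], [8, -4]].
det(H) = -96, tr(H) = 4.
det(H) < 0, so H is indefinite: neither convex nor concave.

neither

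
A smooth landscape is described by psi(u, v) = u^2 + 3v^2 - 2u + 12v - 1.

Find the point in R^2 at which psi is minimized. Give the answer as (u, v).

psi(u,v) separates as P(u) + Q(v) − 1, so its minimum is min P + min Q − 1.
P'(u) = 2u - 2 vanishes at u ∈ {1}; Q'(v) = 6v + 12 vanishes at v ∈ {-2}.
Local minima of P (where P''>0): P(1)=-1. Local minima of Q: Q(-2)=-12.
So the global minimum of psi is P(1) + Q(-2) − 1 = -1 − 12 − 1 = -14, attained at (1, -2).

(1, -2)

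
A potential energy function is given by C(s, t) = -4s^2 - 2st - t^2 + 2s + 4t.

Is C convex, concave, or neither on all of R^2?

concave

C is quadratic, so its Hessian is the constant matrix H = [[-8, -2], [-2, -2]].
det(H) = 12, tr(H) = -10.
det(H) > 0 and tr(H) < 0, so H is negative definite everywhere: concave.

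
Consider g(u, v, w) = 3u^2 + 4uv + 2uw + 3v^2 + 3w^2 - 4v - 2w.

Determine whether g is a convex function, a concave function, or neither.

convex

g is quadratic, so its Hessian is the constant matrix H = [[6, 4, 2], [4, 6, 0], [2, 0, 6]].
Leading principal minors: 6, 20, 96.
All positive ⇒ H ≻ 0 ⇒ convex.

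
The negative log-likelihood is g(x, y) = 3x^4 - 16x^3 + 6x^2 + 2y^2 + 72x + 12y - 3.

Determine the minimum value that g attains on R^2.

g(x,y) separates as P(x) + Q(y) − 3, so its minimum is min P + min Q − 3.
P'(x) = 12(x - 3)(x - 2)(x + 1) vanishes at x ∈ {-1, 2, 3}; Q'(y) = 4y + 12 vanishes at y ∈ {-3}.
Local minima of P (where P''>0): P(-1)=-47, P(3)=81. Local minima of Q: Q(-3)=-18.
So the global minimum of g is P(-1) + Q(-3) − 3 = -47 − 18 − 3 = -68, attained at (-1, -3).

-68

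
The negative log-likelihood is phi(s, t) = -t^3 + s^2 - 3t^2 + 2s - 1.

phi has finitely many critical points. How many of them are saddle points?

phi separates as a function of s plus a function of t, so ∇phi=0 decouples.
∂phi/∂s = 2(s + 1) = 0 at s ∈ {-1}; ∂phi/∂t = -3t(t + 2) = 0 at t ∈ {-2, 0}.
The Hessian is diagonal: diag(phi_ss, phi_tt). Second derivatives: phi_ss(-1)=2; phi_tt(-2)=6, phi_tt(0)=-6.
Saddle points occur where the two diagonal entries have opposite signs: (-1, 0). Count: 1.

1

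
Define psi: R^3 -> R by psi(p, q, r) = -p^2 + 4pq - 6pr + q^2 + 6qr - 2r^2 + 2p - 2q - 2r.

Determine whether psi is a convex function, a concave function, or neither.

psi is quadratic, so its Hessian is the constant matrix H = [[-2, 4, -6], [4, 2, 6], [-6, 6, -4]].
Leading principal minors: -2, -20, -208.
Neither pattern holds ⇒ H is indefinite ⇒ neither convex nor concave.

neither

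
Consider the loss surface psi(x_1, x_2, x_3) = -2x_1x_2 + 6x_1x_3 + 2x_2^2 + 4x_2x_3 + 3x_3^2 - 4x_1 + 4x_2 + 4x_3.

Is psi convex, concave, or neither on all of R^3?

neither

psi is quadratic, so its Hessian is the constant matrix H = [[0, -2, 6], [-2, 4, 4], [6, 4, 6]].
Leading principal minors: 0, -4, -264.
Neither pattern holds ⇒ H is indefinite ⇒ neither convex nor concave.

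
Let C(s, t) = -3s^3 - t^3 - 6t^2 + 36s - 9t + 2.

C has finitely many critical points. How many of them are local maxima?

C separates as a function of s plus a function of t, so ∇C=0 decouples.
∂C/∂s = -9(s - 2)(s + 2) = 0 at s ∈ {-2, 2}; ∂C/∂t = -3(t + 1)(t + 3) = 0 at t ∈ {-3, -1}.
The Hessian is diagonal: diag(C_ss, C_tt). Second derivatives: C_ss(-2)=36, C_ss(2)=-36; C_tt(-3)=6, C_tt(-1)=-6.
Local maxima occur where both diagonal entries negative: (2, -1). Count: 1.

1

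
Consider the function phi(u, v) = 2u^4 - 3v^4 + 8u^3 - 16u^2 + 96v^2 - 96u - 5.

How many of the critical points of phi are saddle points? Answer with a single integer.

phi separates as a function of u plus a function of v, so ∇phi=0 decouples.
∂phi/∂u = 8(u - 2)(u + 2)(u + 3) = 0 at u ∈ {-3, -2, 2}; ∂phi/∂v = -12v(v - 4)(v + 4) = 0 at v ∈ {-4, 0, 4}.
The Hessian is diagonal: diag(phi_uu, phi_vv). Second derivatives: phi_uu(-3)=40, phi_uu(-2)=-32, phi_uu(2)=160; phi_vv(-4)=-384, phi_vv(0)=192, phi_vv(4)=-384.
Saddle points occur where the two diagonal entries have opposite signs: (-3, -4), (-3, 4), (-2, 0), (2, -4), (2, 4). Count: 5.

5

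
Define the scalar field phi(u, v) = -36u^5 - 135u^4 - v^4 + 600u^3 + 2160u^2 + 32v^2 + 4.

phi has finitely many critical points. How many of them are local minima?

2

phi separates as a function of u plus a function of v, so ∇phi=0 decouples.
∂phi/∂u = -180u(u - 3)(u + 2)(u + 4) = 0 at u ∈ {-4, -2, 0, 3}; ∂phi/∂v = -4v(v - 4)(v + 4) = 0 at v ∈ {-4, 0, 4}.
The Hessian is diagonal: diag(phi_uu, phi_vv). Second derivatives: phi_uu(-4)=10080, phi_uu(-2)=-3600, phi_uu(0)=4320, phi_uu(3)=-18900; phi_vv(-4)=-128, phi_vv(0)=64, phi_vv(4)=-128.
Local minima occur where both diagonal entries positive: (-4, 0), (0, 0). Count: 2.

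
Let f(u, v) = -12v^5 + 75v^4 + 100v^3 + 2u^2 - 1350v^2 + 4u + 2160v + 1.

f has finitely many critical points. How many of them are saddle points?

2

f separates as a function of u plus a function of v, so ∇f=0 decouples.
∂f/∂u = 4(u + 1) = 0 at u ∈ {-1}; ∂f/∂v = -60(v - 4)(v - 3)(v - 1)(v + 3) = 0 at v ∈ {-3, 1, 3, 4}.
The Hessian is diagonal: diag(f_uu, f_vv). Second derivatives: f_uu(-1)=4; f_vv(-3)=10080, f_vv(1)=-1440, f_vv(3)=720, f_vv(4)=-1260.
Saddle points occur where the two diagonal entries have opposite signs: (-1, 1), (-1, 4). Count: 2.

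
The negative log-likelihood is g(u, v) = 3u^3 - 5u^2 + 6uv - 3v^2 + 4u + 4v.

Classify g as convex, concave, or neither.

The term 3u^3 is cubic, so the Hessian is not constant.
∂²g/∂u² = 18u - 10, which takes both signs as u varies (negative for sufficiently negative u). A diagonal entry of the Hessian changing sign means the Hessian is neither positive- nor negative-semidefinite on all of R^2.

neither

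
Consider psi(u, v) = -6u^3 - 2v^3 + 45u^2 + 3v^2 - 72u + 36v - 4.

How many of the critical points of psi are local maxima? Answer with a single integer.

1

psi separates as a function of u plus a function of v, so ∇psi=0 decouples.
∂psi/∂u = -18(u - 4)(u - 1) = 0 at u ∈ {1, 4}; ∂psi/∂v = -6(v - 3)(v + 2) = 0 at v ∈ {-2, 3}.
The Hessian is diagonal: diag(psi_uu, psi_vv). Second derivatives: psi_uu(1)=54, psi_uu(4)=-54; psi_vv(-2)=30, psi_vv(3)=-30.
Local maxima occur where both diagonal entries negative: (4, 3). Count: 1.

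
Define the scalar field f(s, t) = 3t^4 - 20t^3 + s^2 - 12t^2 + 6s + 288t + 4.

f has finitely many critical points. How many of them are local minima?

f separates as a function of s plus a function of t, so ∇f=0 decouples.
∂f/∂s = 2(s + 3) = 0 at s ∈ {-3}; ∂f/∂t = 12(t - 4)(t - 3)(t + 2) = 0 at t ∈ {-2, 3, 4}.
The Hessian is diagonal: diag(f_ss, f_tt). Second derivatives: f_ss(-3)=2; f_tt(-2)=360, f_tt(3)=-60, f_tt(4)=72.
Local minima occur where both diagonal entries positive: (-3, -2), (-3, 4). Count: 2.

2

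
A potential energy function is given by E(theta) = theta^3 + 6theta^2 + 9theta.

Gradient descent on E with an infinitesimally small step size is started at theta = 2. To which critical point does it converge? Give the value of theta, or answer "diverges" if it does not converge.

-1

E'(theta) = 3(theta + 1)(theta + 3), so E'(2) = 45.
Gradient descent moves in the -E' direction, i.e. theta is decreasing.
The nearest critical point in that direction is theta = -1, where E'' = 6 > 0 (a local minimum). The iterate converges there.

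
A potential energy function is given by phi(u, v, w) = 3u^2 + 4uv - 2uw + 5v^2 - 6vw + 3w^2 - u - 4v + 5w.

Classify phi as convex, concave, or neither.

phi is quadratic, so its Hessian is the constant matrix H = [[6, 4, -2], [4, 10, -6], [-2, -6, 6]].
Leading principal minors: 6, 44, 104.
All positive ⇒ H ≻ 0 ⇒ convex.

convex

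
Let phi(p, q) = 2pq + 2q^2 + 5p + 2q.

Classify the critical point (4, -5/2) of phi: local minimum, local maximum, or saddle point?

The Hessian of phi is constant: H = [[0, 2], [2, 4]].
det(H) = 0·4 − 2² = -4.
Since det(H) < 0, H is indefinite and the critical point is a saddle point.

saddle point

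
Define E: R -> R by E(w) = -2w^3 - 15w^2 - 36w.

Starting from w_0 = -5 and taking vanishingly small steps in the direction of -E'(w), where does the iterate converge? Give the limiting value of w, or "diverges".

-3

E'(w) = -6(w + 2)(w + 3), so E'(-5) = -36.
Gradient descent moves in the -E' direction, i.e. w is increasing.
The nearest critical point in that direction is w = -3, where E'' = 6 > 0 (a local minimum). The iterate converges there.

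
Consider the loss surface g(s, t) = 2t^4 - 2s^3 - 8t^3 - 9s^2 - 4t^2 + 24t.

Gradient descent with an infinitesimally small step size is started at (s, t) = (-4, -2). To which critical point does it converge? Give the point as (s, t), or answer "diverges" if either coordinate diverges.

g is separable, so gradient descent decouples: s follows -∂g/∂s, t follows -∂g/∂t.
∂g/∂s = -6s(s + 3); at s=-4 this is -24, so s increases.
∂g/∂t = 8(t - 3)(t - 1)(t + 1); at t=-2 this is -120, so t increases.
s converges to its nearest critical value -3 (a local min of the s-part); t converges to -1. The iterate converges to (-3, -1).

(-3, -1)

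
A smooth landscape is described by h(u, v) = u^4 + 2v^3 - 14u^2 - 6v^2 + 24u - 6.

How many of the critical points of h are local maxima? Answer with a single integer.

h separates as a function of u plus a function of v, so ∇h=0 decouples.
∂h/∂u = 4(u - 2)(u - 1)(u + 3) = 0 at u ∈ {-3, 1, 2}; ∂h/∂v = 6v(v - 2) = 0 at v ∈ {0, 2}.
The Hessian is diagonal: diag(h_uu, h_vv). Second derivatives: h_uu(-3)=80, h_uu(1)=-16, h_uu(2)=20; h_vv(0)=-12, h_vv(2)=12.
Local maxima occur where both diagonal entries negative: (1, 0). Count: 1.

1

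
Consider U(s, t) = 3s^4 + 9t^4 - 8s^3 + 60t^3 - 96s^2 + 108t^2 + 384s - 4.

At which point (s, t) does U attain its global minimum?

(-4, 0)

U(s,t) separates as P(s) + Q(t) − 4, so its minimum is min P + min Q − 4.
P'(s) = 12(s - 4)(s - 2)(s + 4) vanishes at s ∈ {-4, 2, 4}; Q'(t) = 36t(t + 2)(t + 3) vanishes at t ∈ {-3, -2, 0}.
Local minima of P (where P''>0): P(-4)=-1792, P(4)=256. Local minima of Q: Q(-3)=81, Q(0)=0.
So the global minimum of U is P(-4) + Q(0) − 4 = -1792 + 0 − 4 = -1796, attained at (-4, 0).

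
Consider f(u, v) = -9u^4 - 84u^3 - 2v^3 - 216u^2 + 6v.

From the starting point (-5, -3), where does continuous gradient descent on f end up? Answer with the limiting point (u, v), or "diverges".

diverges

f is separable, so gradient descent decouples: u follows -∂f/∂u, v follows -∂f/∂v.
∂f/∂u = -36u(u + 3)(u + 4); at u=-5 this is 360, so u decreases.
∂f/∂v = -6(v - 1)(v + 1); at v=-3 this is -48, so v increases.
The u-coordinate has no critical point in that direction and runs off to infinity.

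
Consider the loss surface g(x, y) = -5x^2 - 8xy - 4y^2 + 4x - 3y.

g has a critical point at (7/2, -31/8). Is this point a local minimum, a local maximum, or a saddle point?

local maximum

The Hessian of g is constant: H = [[-10, -8], [-8, -8]].
det(H) = (-10)·(-8) − (-8)² = 16.
det(H) > 0 and tr(H) = -18 < 0, so H is negative definite and the point is a local maximum.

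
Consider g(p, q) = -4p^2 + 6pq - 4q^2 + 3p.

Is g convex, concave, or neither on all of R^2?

concave

g is quadratic, so its Hessian is the constant matrix H = [[-8, 6], [6, -8]].
det(H) = 28, tr(H) = -16.
det(H) > 0 and tr(H) < 0, so H is negative definite everywhere: concave.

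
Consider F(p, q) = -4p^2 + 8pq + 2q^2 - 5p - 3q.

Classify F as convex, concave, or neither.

neither

F is quadratic, so its Hessian is the constant matrix H = [[-8, 8], [8, 4]].
det(H) = -96, tr(H) = -4.
det(H) < 0, so H is indefinite: neither convex nor concave.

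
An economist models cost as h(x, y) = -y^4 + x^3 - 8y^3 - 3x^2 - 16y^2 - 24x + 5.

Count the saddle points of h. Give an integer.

3

h separates as a function of x plus a function of y, so ∇h=0 decouples.
∂h/∂x = 3(x - 4)(x + 2) = 0 at x ∈ {-2, 4}; ∂h/∂y = -4y(y + 2)(y + 4) = 0 at y ∈ {-4, -2, 0}.
The Hessian is diagonal: diag(h_xx, h_yy). Second derivatives: h_xx(-2)=-18, h_xx(4)=18; h_yy(-4)=-32, h_yy(-2)=16, h_yy(0)=-32.
Saddle points occur where the two diagonal entries have opposite signs: (-2, -2), (4, -4), (4, 0). Count: 3.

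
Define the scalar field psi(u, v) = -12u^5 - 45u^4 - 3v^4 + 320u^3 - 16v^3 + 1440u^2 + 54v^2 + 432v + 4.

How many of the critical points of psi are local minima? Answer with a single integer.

psi separates as a function of u plus a function of v, so ∇psi=0 decouples.
∂psi/∂u = -60u(u - 4)(u + 3)(u + 4) = 0 at u ∈ {-4, -3, 0, 4}; ∂psi/∂v = -12(v - 3)(v + 3)(v + 4) = 0 at v ∈ {-4, -3, 3}.
The Hessian is diagonal: diag(psi_uu, psi_vv). Second derivatives: psi_uu(-4)=1920, psi_uu(-3)=-1260, psi_uu(0)=2880, psi_uu(4)=-13440; psi_vv(-4)=-84, psi_vv(-3)=72, psi_vv(3)=-504.
Local minima occur where both diagonal entries positive: (-4, -3), (0, -3). Count: 2.

2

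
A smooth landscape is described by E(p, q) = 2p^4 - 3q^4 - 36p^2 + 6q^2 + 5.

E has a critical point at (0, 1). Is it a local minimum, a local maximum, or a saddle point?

The mixed partial ∂²E/∂p∂q is 0, so the Hessian at any point is diag(E_pp, E_qq) = diag(24(p^2 - 3), 12(-3q^2 + 1)).
At (0, 1): H = diag(-72, -24).
Both eigenvalues are negative, so H is negative definite: a local maximum.

local maximum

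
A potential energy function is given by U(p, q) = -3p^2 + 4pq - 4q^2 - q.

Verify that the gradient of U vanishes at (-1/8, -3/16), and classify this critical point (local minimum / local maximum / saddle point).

local maximum

∇U = (-6p + 4q, 4p - 8q - 1); substituting (-1/8, -3/16) gives ∇U = (0, 0), so (-1/8, -3/16) is indeed a critical point.
The Hessian of U is constant: H = [[-6, 4], [4, -8]].
det(H) = (-6)·(-8) − 4² = 32.
det(H) > 0 and tr(H) = -14 < 0, so H is negative definite and the point is a local maximum.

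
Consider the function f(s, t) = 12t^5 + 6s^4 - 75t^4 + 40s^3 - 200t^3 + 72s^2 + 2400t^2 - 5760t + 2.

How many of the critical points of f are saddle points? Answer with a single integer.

6

f separates as a function of s plus a function of t, so ∇f=0 decouples.
∂f/∂s = 24s(s + 2)(s + 3) = 0 at s ∈ {-3, -2, 0}; ∂f/∂t = 60(t - 4)(t - 3)(t - 2)(t + 4) = 0 at t ∈ {-4, 2, 3, 4}.
The Hessian is diagonal: diag(f_ss, f_tt). Second derivatives: f_ss(-3)=72, f_ss(-2)=-48, f_ss(0)=144; f_tt(-4)=-20160, f_tt(2)=720, f_tt(3)=-420, f_tt(4)=960.
Saddle points occur where the two diagonal entries have opposite signs: (-3, -4), (-3, 3), (-2, 2), (-2, 4), (0, -4), (0, 3). Count: 6.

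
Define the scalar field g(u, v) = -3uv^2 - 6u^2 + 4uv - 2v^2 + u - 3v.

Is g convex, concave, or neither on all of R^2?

The term -3uv^2 is cubic, so the Hessian is not constant.
∂²g/∂v² = -6u - 4, which takes both signs as u varies (negative for sufficiently large u). A diagonal entry of the Hessian changing sign means the Hessian is neither positive- nor negative-semidefinite on all of R^2.

neither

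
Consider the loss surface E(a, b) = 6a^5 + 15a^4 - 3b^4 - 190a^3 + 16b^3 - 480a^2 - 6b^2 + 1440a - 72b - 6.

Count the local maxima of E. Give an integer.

E separates as a function of a plus a function of b, so ∇E=0 decouples.
∂E/∂a = 30(a - 4)(a - 1)(a + 3)(a + 4) = 0 at a ∈ {-4, -3, 1, 4}; ∂E/∂b = -12(b - 3)(b - 2)(b + 1) = 0 at b ∈ {-1, 2, 3}.
The Hessian is diagonal: diag(E_aa, E_bb). Second derivatives: E_aa(-4)=-1200, E_aa(-3)=840, E_aa(1)=-1800, E_aa(4)=5040; E_bb(-1)=-144, E_bb(2)=36, E_bb(3)=-48.
Local maxima occur where both diagonal entries negative: (-4, -1), (-4, 3), (1, -1), (1, 3). Count: 4.

4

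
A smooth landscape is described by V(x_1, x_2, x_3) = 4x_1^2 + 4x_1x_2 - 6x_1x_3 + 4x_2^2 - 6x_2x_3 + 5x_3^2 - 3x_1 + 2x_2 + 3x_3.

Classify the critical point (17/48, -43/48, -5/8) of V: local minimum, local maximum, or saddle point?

The Hessian is constant: H = [[8, 4, -6], [4, 8, -6], [-6, -6, 10]].
Leading principal minors: Δ₁ = 8, Δ₂ = 48, Δ₃ = 192.
All leading minors are positive, so H is positive definite: a local minimum.

local minimum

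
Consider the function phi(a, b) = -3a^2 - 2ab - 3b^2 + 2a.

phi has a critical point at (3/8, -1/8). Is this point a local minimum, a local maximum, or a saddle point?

The Hessian of phi is constant: H = [[-6, -2], [-2, -6]].
det(H) = (-6)·(-6) − (-2)² = 32.
det(H) > 0 and tr(H) = -12 < 0, so H is negative definite and the point is a local maximum.

local maximum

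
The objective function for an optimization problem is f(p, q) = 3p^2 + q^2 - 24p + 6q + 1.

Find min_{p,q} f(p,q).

-56

f(p,q) separates as A(p) + B(q) + 1, so its minimum is min A + min B + 1.
A'(p) = 6p - 24 vanishes at p ∈ {4}; B'(q) = 2q + 6 vanishes at q ∈ {-3}.
Local minima of A (where A''>0): A(4)=-48. Local minima of B: B(-3)=-9.
So the global minimum of f is A(4) + B(-3) + 1 = -48 − 9 + 1 = -56, attained at (4, -3).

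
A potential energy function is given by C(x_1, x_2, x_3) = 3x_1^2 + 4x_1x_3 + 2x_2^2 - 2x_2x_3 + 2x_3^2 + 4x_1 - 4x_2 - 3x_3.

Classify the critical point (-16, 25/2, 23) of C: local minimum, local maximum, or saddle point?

The Hessian is constant: H = [[6, 0, 4], [0, 4, -2], [4, -2, 4]].
Leading principal minors: Δ₁ = 6, Δ₂ = 24, Δ₃ = 8.
All leading minors are positive, so H is positive definite: a local minimum.

local minimum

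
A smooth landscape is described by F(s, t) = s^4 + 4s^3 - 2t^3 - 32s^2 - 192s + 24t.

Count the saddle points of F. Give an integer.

3

F separates as a function of s plus a function of t, so ∇F=0 decouples.
∂F/∂s = 4(s - 4)(s + 3)(s + 4) = 0 at s ∈ {-4, -3, 4}; ∂F/∂t = -6(t - 2)(t + 2) = 0 at t ∈ {-2, 2}.
The Hessian is diagonal: diag(F_ss, F_tt). Second derivatives: F_ss(-4)=32, F_ss(-3)=-28, F_ss(4)=224; F_tt(-2)=24, F_tt(2)=-24.
Saddle points occur where the two diagonal entries have opposite signs: (-4, 2), (-3, -2), (4, 2). Count: 3.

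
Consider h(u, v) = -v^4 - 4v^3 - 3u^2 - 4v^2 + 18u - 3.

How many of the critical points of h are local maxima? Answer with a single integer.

h separates as a function of u plus a function of v, so ∇h=0 decouples.
∂h/∂u = -6(u - 3) = 0 at u ∈ {3}; ∂h/∂v = -4v(v + 1)(v + 2) = 0 at v ∈ {-2, -1, 0}.
The Hessian is diagonal: diag(h_uu, h_vv). Second derivatives: h_uu(3)=-6; h_vv(-2)=-8, h_vv(-1)=4, h_vv(0)=-8.
Local maxima occur where both diagonal entries negative: (3, -2), (3, 0). Count: 2.

2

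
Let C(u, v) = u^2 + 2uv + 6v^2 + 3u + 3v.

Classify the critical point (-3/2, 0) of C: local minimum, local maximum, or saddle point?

local minimum

The Hessian of C is constant: H = [[2, 2], [2, 12]].
det(H) = 2·12 − 2² = 20.
det(H) > 0 and tr(H) = 14 > 0, so H is positive definite and the point is a local minimum.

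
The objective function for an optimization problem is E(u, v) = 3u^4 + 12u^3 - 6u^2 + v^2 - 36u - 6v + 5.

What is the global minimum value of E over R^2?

-31

E(u,v) separates as P(u) + Q(v) + 5, so its minimum is min P + min Q + 5.
P'(u) = 12(u - 1)(u + 1)(u + 3) vanishes at u ∈ {-3, -1, 1}; Q'(v) = 2v - 6 vanishes at v ∈ {3}.
Local minima of P (where P''>0): P(-3)=-27, P(1)=-27. Local minima of Q: Q(3)=-9.
So the global minimum of E is P(-3) + Q(3) + 5 = -27 − 9 + 5 = -31, attained at (-3, 3).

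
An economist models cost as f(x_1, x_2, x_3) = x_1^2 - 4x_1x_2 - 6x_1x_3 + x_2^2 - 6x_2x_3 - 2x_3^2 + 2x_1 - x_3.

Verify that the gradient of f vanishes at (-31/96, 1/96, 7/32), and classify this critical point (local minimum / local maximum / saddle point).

saddle point

∇f = (2x_1 - 4x_2 - 6x_3 + 2, -4x_1 + 2x_2 - 6x_3, -6x_1 - 6x_2 - 4x_3 - 1); substituting (-31/96, 1/96, 7/32) gives ∇f = (0, 0, 0), so (-31/96, 1/96, 7/32) is indeed a critical point.
The Hessian is constant: H = [[2, -4, -6], [-4, 2, -6], [-6, -6, -4]].
Leading principal minors: Δ₁ = 2, Δ₂ = -12, Δ₃ = -384.
The minors fit neither the all-positive nor the alternating-sign pattern, so H is indefinite: a saddle point.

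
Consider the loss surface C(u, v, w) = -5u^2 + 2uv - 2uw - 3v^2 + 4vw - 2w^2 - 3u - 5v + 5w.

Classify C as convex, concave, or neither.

C is quadratic, so its Hessian is the constant matrix H = [[-10, 2, -2], [2, -6, 4], [-2, 4, -4]].
Leading principal minors: -10, 56, -72.
Signs alternate −, +, − ⇒ H ≺ 0 ⇒ concave.

concave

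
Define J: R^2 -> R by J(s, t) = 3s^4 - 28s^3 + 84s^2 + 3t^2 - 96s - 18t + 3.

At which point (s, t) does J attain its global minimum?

J(s,t) separates as P(s) + Q(t) + 3, so its minimum is min P + min Q + 3.
P'(s) = 12(s - 4)(s - 2)(s - 1) vanishes at s ∈ {1, 2, 4}; Q'(t) = 6(t - 3) vanishes at t ∈ {3}.
Local minima of P (where P''>0): P(1)=-37, P(4)=-64. Local minima of Q: Q(3)=-27.
So the global minimum of J is P(4) + Q(3) + 3 = -64 − 27 + 3 = -88, attained at (4, 3).

(4, 3)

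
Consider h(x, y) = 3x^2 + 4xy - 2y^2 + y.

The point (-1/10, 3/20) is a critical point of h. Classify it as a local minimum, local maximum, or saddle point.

saddle point

The Hessian of h is constant: H = [[6, 4], [4, -4]].
det(H) = 6·(-4) − 4² = -40.
Since det(H) < 0, H is indefinite and the critical point is a saddle point.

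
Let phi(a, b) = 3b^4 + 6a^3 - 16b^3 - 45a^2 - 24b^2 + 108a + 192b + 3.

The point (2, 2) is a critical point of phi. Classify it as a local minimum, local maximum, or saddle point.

local maximum

The mixed partial ∂²phi/∂a∂b is 0, so the Hessian at any point is diag(phi_aa, phi_bb) = diag(18(2a - 5), 12(3b^2 - 8b - 4)).
At (2, 2): H = diag(-18, -96).
Both eigenvalues are negative, so H is negative definite: a local maximum.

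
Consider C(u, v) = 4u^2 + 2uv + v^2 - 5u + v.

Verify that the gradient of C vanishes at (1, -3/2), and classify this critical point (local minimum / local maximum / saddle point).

local minimum

∇C = (8u + 2v - 5, 2u + 2v + 1); substituting (1, -3/2) gives ∇C = (0, 0), so (1, -3/2) is indeed a critical point.
The Hessian of C is constant: H = [[8, 2], [2, 2]].
det(H) = 8·2 − 2² = 12.
det(H) > 0 and tr(H) = 10 > 0, so H is positive definite and the point is a local minimum.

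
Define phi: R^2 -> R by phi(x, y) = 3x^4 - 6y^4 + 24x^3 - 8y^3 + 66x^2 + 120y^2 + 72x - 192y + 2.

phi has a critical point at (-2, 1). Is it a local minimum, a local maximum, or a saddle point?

saddle point

The mixed partial ∂²phi/∂x∂y is 0, so the Hessian at any point is diag(phi_xx, phi_yy) = diag(12(3x^2 + 12x + 11), 24(-3y^2 - 2y + 10)).
At (-2, 1): H = diag(-12, 120).
The eigenvalues have opposite signs, so H is indefinite: a saddle point.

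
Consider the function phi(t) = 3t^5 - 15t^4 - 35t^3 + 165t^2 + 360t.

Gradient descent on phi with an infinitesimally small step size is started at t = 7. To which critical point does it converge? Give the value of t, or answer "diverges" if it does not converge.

phi'(t) = 15(t - 4)(t - 3)(t + 1)(t + 2), so phi'(7) = 12960.
Gradient descent moves in the -phi' direction, i.e. t is decreasing.
The nearest critical point in that direction is t = 4, where phi'' = 450 > 0 (a local minimum). The iterate converges there.

4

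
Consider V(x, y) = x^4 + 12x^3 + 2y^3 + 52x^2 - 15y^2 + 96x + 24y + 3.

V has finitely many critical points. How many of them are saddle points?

3

V separates as a function of x plus a function of y, so ∇V=0 decouples.
∂V/∂x = 4(x + 2)(x + 3)(x + 4) = 0 at x ∈ {-4, -3, -2}; ∂V/∂y = 6(y - 4)(y - 1) = 0 at y ∈ {1, 4}.
The Hessian is diagonal: diag(V_xx, V_yy). Second derivatives: V_xx(-4)=8, V_xx(-3)=-4, V_xx(-2)=8; V_yy(1)=-18, V_yy(4)=18.
Saddle points occur where the two diagonal entries have opposite signs: (-4, 1), (-3, 4), (-2, 1). Count: 3.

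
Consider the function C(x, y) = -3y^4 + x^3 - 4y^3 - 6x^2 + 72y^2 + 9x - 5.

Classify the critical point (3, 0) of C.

The mixed partial ∂²C/∂x∂y is 0, so the Hessian at any point is diag(C_xx, C_yy) = diag(6(x - 2), 12(-3y^2 - 2y + 12)).
At (3, 0): H = diag(6, 144).
Both eigenvalues are positive, so H is positive definite: a local minimum.

local minimum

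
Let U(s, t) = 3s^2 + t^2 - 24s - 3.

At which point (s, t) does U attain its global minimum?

(4, 0)

U(s,t) separates as P(s) + Q(t) − 3, so its minimum is min P + min Q − 3.
P'(s) = 6s - 24 vanishes at s ∈ {4}; Q'(t) = 2t vanishes at t ∈ {0}.
Local minima of P (where P''>0): P(4)=-48. Local minima of Q: Q(0)=0.
So the global minimum of U is P(4) + Q(0) − 3 = -48 + 0 − 3 = -51, attained at (4, 0).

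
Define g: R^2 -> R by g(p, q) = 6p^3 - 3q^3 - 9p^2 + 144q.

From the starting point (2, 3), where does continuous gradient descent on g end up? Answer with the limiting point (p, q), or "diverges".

(1, -4)

g is separable, so gradient descent decouples: p follows -∂g/∂p, q follows -∂g/∂q.
∂g/∂p = 18p(p - 1); at p=2 this is 36, so p decreases.
∂g/∂q = -9(q - 4)(q + 4); at q=3 this is 63, so q decreases.
p converges to its nearest critical value 1 (a local min of the p-part); q converges to -4. The iterate converges to (1, -4).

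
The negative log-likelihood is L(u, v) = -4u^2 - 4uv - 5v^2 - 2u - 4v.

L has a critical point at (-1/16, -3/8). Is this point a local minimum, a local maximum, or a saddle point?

The Hessian of L is constant: H = [[-8, -4], [-4, -10]].
det(H) = (-8)·(-10) − (-4)² = 64.
det(H) > 0 and tr(H) = -18 < 0, so H is negative definite and the point is a local maximum.

local maximum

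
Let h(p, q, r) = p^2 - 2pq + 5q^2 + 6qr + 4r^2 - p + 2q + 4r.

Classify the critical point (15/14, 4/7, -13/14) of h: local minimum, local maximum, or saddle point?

local minimum

The Hessian is constant: H = [[2, -2, 0], [-2, 10, 6], [0, 6, 8]].
Leading principal minors: Δ₁ = 2, Δ₂ = 16, Δ₃ = 56.
All leading minors are positive, so H is positive definite: a local minimum.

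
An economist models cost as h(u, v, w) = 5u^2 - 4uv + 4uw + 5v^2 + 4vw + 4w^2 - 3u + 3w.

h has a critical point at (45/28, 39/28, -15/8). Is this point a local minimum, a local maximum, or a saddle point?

The Hessian is constant: H = [[10, -4, 4], [-4, 10, 4], [4, 4, 8]].
Leading principal minors: Δ₁ = 10, Δ₂ = 84, Δ₃ = 224.
All leading minors are positive, so H is positive definite: a local minimum.

local minimum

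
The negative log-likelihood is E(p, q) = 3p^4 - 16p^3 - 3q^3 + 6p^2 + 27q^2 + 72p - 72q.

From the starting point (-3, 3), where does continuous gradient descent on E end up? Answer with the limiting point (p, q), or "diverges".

E is separable, so gradient descent decouples: p follows -∂E/∂p, q follows -∂E/∂q.
∂E/∂p = 12(p - 3)(p - 2)(p + 1); at p=-3 this is -720, so p increases.
∂E/∂q = -9(q - 4)(q - 2); at q=3 this is 9, so q decreases.
p converges to its nearest critical value -1 (a local min of the p-part); q converges to 2. The iterate converges to (-1, 2).

(-1, 2)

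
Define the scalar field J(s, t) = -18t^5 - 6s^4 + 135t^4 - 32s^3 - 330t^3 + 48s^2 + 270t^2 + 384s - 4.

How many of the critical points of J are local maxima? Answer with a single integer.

4

J separates as a function of s plus a function of t, so ∇J=0 decouples.
∂J/∂s = -24(s - 2)(s + 2)(s + 4) = 0 at s ∈ {-4, -2, 2}; ∂J/∂t = -90t(t - 3)(t - 2)(t - 1) = 0 at t ∈ {0, 1, 2, 3}.
The Hessian is diagonal: diag(J_ss, J_tt). Second derivatives: J_ss(-4)=-288, J_ss(-2)=192, J_ss(2)=-576; J_tt(0)=540, J_tt(1)=-180, J_tt(2)=180, J_tt(3)=-540.
Local maxima occur where both diagonal entries negative: (-4, 1), (-4, 3), (2, 1), (2, 3). Count: 4.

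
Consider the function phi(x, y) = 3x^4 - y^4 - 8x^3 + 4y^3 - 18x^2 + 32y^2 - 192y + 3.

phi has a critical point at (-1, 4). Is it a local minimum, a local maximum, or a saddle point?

saddle point

The mixed partial ∂²phi/∂x∂y is 0, so the Hessian at any point is diag(phi_xx, phi_yy) = diag(12(3x^2 - 4x - 3), 4(-3y^2 + 6y + 16)).
At (-1, 4): H = diag(48, -32).
The eigenvalues have opposite signs, so H is indefinite: a saddle point.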